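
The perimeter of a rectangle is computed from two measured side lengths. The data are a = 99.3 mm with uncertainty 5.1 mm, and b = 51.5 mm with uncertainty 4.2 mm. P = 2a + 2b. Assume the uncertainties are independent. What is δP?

13.2 mm

Each term contributes (cᵢ δxᵢ)² to (δP)²:
  (2·δa)² = 104;  (2·δb)² = 70.6
δP = √(175) = 13.2 mm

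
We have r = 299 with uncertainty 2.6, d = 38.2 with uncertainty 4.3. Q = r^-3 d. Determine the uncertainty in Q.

1.65e-07

For a monomial Q ∝ r^-3, d, fractional errors add in quadrature:
  (-3·δr/r)² = (-3×0.00870)² = 0.000681;  (1·δd/d)² = (1×0.113)² = 0.0127
δQ/Q = √(0.0134) = 0.116
Q = 1.43e-06, so δQ = 0.116 × 1.43e-06 = 1.65e-07.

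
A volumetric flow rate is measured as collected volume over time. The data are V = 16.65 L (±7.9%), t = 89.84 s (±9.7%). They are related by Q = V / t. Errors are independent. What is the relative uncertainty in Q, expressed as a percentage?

For a monomial Q ∝ V, t^-1, fractional errors add in quadrature:
  (1·δV/V)² = (1×0.0790)² = 0.00624;  (-1·δt/t)² = (-1×0.0970)² = 0.00941
δQ/Q = √(0.0157) = 0.125

12.5%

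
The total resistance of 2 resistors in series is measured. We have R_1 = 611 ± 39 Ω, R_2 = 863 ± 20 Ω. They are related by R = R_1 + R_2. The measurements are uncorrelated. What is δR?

43.8 Ω

Absolute uncertainties add in quadrature for a linear combination:
  (δR_1)² = 1520;  (δR_2)² = 400
δR = √(1920) = 43.8 Ω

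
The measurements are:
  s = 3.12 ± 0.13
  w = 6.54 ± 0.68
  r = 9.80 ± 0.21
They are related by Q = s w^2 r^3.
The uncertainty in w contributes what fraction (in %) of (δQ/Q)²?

88.1%

(δQ/Q)² = (1·δs/s)² + (2·δw/w)² + (3·δr/r)²
  s term: (1×0.0417)² = 0.00174
  w term: (2×0.104)² = 0.0432
  r term: (3×0.0214)² = 0.00413
Total = 0.0491. Share from w = 0.0432/0.0491 = 0.881.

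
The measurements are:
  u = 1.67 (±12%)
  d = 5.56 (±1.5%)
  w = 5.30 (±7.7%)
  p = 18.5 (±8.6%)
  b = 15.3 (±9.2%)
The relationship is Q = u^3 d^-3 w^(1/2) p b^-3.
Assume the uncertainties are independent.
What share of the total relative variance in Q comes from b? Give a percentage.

35.2%

(δQ/Q)² = (3·δu/u)² + (-3·δd/d)² + (½·δw/w)² + (1·δp/p)² + (-3·δb/b)²
  u term: (3×0.120)² = 0.130
  d term: (-3×0.0150)² = 0.00202
  w term: (0.5×0.0770)² = 0.00148
  p term: (1×0.0860)² = 0.00740
  b term: (-3×0.0920)² = 0.0762
Total = 0.217. Share from b = 0.0762/0.217 = 0.352.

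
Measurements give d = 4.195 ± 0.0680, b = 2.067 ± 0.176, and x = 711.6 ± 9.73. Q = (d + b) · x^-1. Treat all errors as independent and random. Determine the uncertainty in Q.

Let u = d + b = 6.262. δu = √(δd² + δb²) = √(0.00462 + 0.0310) = 0.189, so δu/u = 0.0301.
Q is then a monomial in u, x:
δQ/Q = √((δu/u)² + (-1·δx/x)²) = √(0.000908 + 0.000187) = 0.0331
Q = 0.008800, so δQ = 0.0331 × 0.008800 = 0.000291.

0.000291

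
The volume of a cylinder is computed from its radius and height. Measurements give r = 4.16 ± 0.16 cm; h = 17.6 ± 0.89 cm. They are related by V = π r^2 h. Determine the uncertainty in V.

Products/powers → add relative errors in quadrature, weighted by exponent:
  (2·δr/r)² = (2×0.0385)² = 0.00592;  (1·δh/h)² = (1×0.0506)² = 0.00256
δV/V = √(0.00847) = 0.0921
V = 957 cm^3, so δV = 0.0921 × 957 = 88.1 cm^3.

88.1 cm^3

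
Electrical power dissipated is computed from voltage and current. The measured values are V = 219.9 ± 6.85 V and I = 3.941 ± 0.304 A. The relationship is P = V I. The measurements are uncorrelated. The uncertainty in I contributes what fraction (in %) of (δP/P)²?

86.0%

(δP/P)² = (1·δV/V)² + (1·δI/I)²
  V term: (1×0.0312)² = 0.000970
  I term: (1×0.0771)² = 0.00595
Total = 0.00692. Share from I = 0.00595/0.00692 = 0.860.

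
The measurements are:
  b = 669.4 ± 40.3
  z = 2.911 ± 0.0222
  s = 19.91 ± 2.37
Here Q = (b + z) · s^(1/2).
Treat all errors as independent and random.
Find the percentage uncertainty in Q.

8.45%

Let u = b + z = 672.3. δu = √(δb² + δz²) = √(1620 + 0.000493) = 40.3, so δu/u = 0.0599.
Q is then a monomial in u, s:
δQ/Q = √((δu/u)² + (½·δs/s)²) = √(0.00359 + 0.00354) = 0.0845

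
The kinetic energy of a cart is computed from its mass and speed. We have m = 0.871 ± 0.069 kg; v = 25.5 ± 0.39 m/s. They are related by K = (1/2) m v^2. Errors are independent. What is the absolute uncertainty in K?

24.0 J

Products/powers → add relative errors in quadrature, weighted by exponent:
  (1·δm/m)² = (1×0.0792)² = 0.00628;  (2·δv/v)² = (2×0.0153)² = 0.000936
δK/K = √(0.00721) = 0.0849
K = 283 J, so δK = 0.0849 × 283 = 24.0 J.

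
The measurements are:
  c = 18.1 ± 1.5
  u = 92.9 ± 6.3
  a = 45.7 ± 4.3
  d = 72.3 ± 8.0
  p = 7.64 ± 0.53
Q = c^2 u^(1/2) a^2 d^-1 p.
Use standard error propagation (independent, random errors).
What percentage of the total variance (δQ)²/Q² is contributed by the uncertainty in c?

(δQ/Q)² = (2·δc/c)² + (½·δu/u)² + (2·δa/a)² + (-1·δd/d)² + (1·δp/p)²
  c term: (2×0.0829)² = 0.0275
  u term: (0.5×0.0678)² = 0.00115
  a term: (2×0.0941)² = 0.0354
  d term: (-1×0.111)² = 0.0122
  p term: (1×0.0694)² = 0.00481
Total = 0.0811. Share from c = 0.0275/0.0811 = 0.339.

33.9%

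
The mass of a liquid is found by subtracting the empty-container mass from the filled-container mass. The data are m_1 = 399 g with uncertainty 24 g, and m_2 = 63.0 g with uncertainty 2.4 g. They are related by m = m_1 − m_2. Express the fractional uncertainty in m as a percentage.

For a sum/difference, combine absolute errors in quadrature:
  (δm_1)² = 576;  (δm_2)² = 5.76
δm = √(582) = 24.1 g
m = 336 g, so δm/m = 24.1/336 = 0.0718.

7.18%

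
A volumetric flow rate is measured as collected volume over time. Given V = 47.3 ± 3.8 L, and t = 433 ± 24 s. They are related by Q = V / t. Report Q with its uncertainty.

0.109 ± 0.0107 L/s

Each factor contributes (exponent × relative error)² to (δQ/Q)²:
  (1·δV/V)² = (1×0.0803)² = 0.00645;  (-1·δt/t)² = (-1×0.0554)² = 0.00307
δQ/Q = √(0.00953) = 0.0976
Q = 0.109 L/s, so δQ = 0.0976 × 0.109 = 0.0107 L/s.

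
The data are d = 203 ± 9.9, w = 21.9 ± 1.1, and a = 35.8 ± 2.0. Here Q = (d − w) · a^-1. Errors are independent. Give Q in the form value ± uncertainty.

Let u = d − w = 181. δu = √(δd² + δw²) = √(98.0 + 1.21) = 9.96, so δu/u = 0.0550.
Q is then a monomial in u, a:
δQ/Q = √((δu/u)² + (-1·δa/a)²) = √(0.00303 + 0.00312) = 0.0784
Q = 5.06, so δQ = 0.0784 × 5.06 = 0.397.

5.06 ± 0.397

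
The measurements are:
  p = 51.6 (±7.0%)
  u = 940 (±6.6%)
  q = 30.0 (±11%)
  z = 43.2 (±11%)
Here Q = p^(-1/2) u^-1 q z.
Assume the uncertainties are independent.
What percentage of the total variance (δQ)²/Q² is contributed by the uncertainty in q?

(δQ/Q)² = (−½·δp/p)² + (-1·δu/u)² + (1·δq/q)² + (1·δz/z)²
  p term: (-0.5×0.0700)² = 0.00123
  u term: (-1×0.0660)² = 0.00436
  q term: (1×0.110)² = 0.0121
  z term: (1×0.110)² = 0.0121
Total = 0.0298. Share from q = 0.0121/0.0298 = 0.406.

40.6%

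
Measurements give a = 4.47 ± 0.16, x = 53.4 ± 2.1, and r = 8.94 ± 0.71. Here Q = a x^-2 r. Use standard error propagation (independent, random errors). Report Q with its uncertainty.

Q is a product of powers, so relative uncertainties combine in quadrature:
  (1·δa/a)² = (1×0.0358)² = 0.00128;  (-2·δx/x)² = (-2×0.0393)² = 0.00619;  (1·δr/r)² = (1×0.0794)² = 0.00631
δQ/Q = √(0.0138) = 0.117
Q = 0.0140, so δQ = 0.117 × 0.0140 = 0.00164.

0.0140 ± 0.00164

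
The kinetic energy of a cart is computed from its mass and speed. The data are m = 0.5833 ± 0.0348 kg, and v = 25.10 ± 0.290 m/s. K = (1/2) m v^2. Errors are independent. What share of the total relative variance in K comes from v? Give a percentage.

(δK/K)² = (1·δm/m)² + (2·δv/v)²
  m term: (1×0.0597)² = 0.00356
  v term: (2×0.0116)² = 0.000534
Total = 0.00409. Share from v = 0.000534/0.00409 = 0.130.

13.0%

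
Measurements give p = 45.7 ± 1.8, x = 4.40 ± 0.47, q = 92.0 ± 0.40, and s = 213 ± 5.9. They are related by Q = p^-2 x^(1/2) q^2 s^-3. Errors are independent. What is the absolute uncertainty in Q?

Products/powers → add relative errors in quadrature, weighted by exponent:
  (-2·δp/p)² = (-2×0.0394)² = 0.00621;  (½·δx/x)² = (0.5×0.107)² = 0.00285;  (2·δq/q)² = (2×0.00435)² = 7.56e-05;  (-3·δs/s)² = (-3×0.0277)² = 0.00691
δQ/Q = √(0.0160) = 0.127
Q = 8.8e-07, so δQ = 0.127 × 8.8e-07 = 1.11e-07.

1.11e-07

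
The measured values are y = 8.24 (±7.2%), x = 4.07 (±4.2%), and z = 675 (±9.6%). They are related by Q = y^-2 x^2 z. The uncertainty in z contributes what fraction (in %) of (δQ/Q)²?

24.9%

(δQ/Q)² = (-2·δy/y)² + (2·δx/x)² + (1·δz/z)²
  y term: (-2×0.0720)² = 0.0207
  x term: (2×0.0420)² = 0.00706
  z term: (1×0.0960)² = 0.00922
Total = 0.0370. Share from z = 0.00922/0.0370 = 0.249.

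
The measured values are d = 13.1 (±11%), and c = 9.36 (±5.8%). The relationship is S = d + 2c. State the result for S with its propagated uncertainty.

Sums and differences: (δS)² = Σ (cᵢ δxᵢ)².
  (δd)² = 2.08;  (2·δc)² = 1.18
δS = √(3.26) = 1.80
S = 31.8.

31.8 ± 1.80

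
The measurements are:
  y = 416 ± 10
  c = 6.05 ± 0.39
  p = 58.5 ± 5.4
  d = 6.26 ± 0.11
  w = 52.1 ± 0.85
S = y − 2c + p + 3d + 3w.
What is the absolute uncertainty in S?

11.7

Each term contributes (cᵢ δxᵢ)² to (δS)²:
  (δy)² = 100;  (2·δc)² = 0.608;  (δp)² = 29.2;  (3·δd)² = 0.109;  (3·δw)² = 6.50
δS = √(136) = 11.7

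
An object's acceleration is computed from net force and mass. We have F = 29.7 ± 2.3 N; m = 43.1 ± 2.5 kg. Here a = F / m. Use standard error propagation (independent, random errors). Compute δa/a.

Each factor contributes (exponent × relative error)² to (δa/a)²:
  (1·δF/F)² = (1×0.0774)² = 0.00600;  (-1·δm/m)² = (-1×0.0580)² = 0.00336
δa/a = √(0.00936) = 0.0968

0.0968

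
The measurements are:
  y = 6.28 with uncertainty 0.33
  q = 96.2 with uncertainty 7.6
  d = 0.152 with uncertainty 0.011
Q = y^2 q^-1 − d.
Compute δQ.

0.0550

Let p = y^2·q^-1 = 0.410. δp/p = √((2·δy/y)² + (-1·δq/q)²) = √(0.0110 + 0.00624) = 0.131, so δp = 0.0539.
Q = p − d: δQ = √(δp² + δd²) = √(0.00291 + 0.000121) = 0.0550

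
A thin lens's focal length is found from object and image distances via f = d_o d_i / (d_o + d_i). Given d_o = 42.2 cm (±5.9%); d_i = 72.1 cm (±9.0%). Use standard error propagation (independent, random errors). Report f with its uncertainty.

∂f/∂d_o = (d_i/(d_o+d_i))² = 0.398;  ∂f/∂d_i = (d_o/(d_o+d_i))² = 0.136
δf = √((∂f/∂d_o · δd_o)² + (∂f/∂d_i · δd_i)²) = √(0.981 + 0.782) = 1.33 cm
f = 26.6 cm.

26.6 ± 1.33 cm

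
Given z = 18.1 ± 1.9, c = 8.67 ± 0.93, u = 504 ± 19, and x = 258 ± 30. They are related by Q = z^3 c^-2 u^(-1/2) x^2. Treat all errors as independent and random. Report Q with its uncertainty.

Relative error in a monomial: (δQ/Q)² = Σ (nᵢ · δxᵢ/xᵢ)².
  (3·δz/z)² = (3×0.105)² = 0.0992;  (-2·δc/c)² = (-2×0.107)² = 0.0460;  (−½·δu/u)² = (-0.5×0.0377)² = 0.000355;  (2·δx/x)² = (2×0.116)² = 0.0541
δQ/Q = √(0.200) = 0.447
Q = 2.34e+05, so δQ = 0.447 × 2.34e+05 = 1.05e+05.

(2.34 ± 1.05) × 10^5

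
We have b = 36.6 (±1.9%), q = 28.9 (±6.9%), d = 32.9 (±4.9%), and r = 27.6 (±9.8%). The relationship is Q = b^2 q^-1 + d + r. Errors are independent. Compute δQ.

Let p = b^2·q^-1 = 46.4. δp/p = √((2·δb/b)² + (-1·δq/q)²) = √(0.00144 + 0.00476) = 0.0788, so δp = 3.65.
Q = p + d + r: δQ = √(δp² + δd² + δr²) = √(13.3 + 2.60 + 7.32) = 4.82

4.82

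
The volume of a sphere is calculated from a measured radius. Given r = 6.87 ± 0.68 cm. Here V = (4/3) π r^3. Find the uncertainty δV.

V ∝ r^3, so δV/V = |3| · δr/r = 3 × 0.0990 = 0.297.
V = 1360 cm^3, so δV = 0.297 × 1360 = 403 cm^3.

403 cm^3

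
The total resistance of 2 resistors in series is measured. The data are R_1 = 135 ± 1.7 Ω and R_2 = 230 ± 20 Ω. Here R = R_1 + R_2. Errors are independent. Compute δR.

Sums and differences: (δR)² = Σ (cᵢ δxᵢ)².
  (δR_1)² = 2.89;  (δR_2)² = 400
δR = √(403) = 20.1 Ω

20.1 Ω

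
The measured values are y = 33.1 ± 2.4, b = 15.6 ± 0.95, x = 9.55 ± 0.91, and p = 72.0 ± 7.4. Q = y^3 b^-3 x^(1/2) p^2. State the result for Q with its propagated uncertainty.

Products/powers → add relative errors in quadrature, weighted by exponent:
  (3·δy/y)² = (3×0.0725)² = 0.0473;  (-3·δb/b)² = (-3×0.0609)² = 0.0334;  (½·δx/x)² = (0.5×0.0953)² = 0.00227;  (2·δp/p)² = (2×0.103)² = 0.0423
δQ/Q = √(0.125) = 0.354
Q = 1.53e+05, so δQ = 0.354 × 1.53e+05 = 54200.

(1.53 ± 0.542) × 10^5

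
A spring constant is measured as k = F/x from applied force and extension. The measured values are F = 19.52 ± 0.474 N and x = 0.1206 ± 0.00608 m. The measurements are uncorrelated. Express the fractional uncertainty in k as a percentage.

For a monomial k ∝ F, x^-1, fractional errors add in quadrature:
  (1·δF/F)² = (1×0.0243)² = 0.000590;  (-1·δx/x)² = (-1×0.0504)² = 0.00254
δk/k = √(0.00313) = 0.0560

5.60%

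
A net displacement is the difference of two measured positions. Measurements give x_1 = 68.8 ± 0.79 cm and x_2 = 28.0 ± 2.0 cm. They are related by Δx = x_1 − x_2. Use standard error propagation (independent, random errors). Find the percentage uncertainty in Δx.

Absolute uncertainties add in quadrature for a linear combination:
  (δx_1)² = 0.624;  (δx_2)² = 4.00
δΔx = √(4.62) = 2.15 cm
Δx = 40.8 cm, so δΔx/Δx = 2.15/40.8 = 0.0527.

5.27%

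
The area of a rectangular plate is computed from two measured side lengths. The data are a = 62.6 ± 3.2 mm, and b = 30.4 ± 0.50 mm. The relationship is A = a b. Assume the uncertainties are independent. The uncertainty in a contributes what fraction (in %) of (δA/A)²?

(δA/A)² = (1·δa/a)² + (1·δb/b)²
  a term: (1×0.0511)² = 0.00261
  b term: (1×0.0164)² = 0.000271
Total = 0.00288. Share from a = 0.00261/0.00288 = 0.906.

90.6%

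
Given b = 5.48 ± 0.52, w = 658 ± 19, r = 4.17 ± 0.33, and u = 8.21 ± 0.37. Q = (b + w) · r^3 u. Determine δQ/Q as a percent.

24.3%

Let h = b + w = 663. δh = √(δb² + δw²) = √(0.270 + 361) = 19.0, so δh/h = 0.0286.
Q is then a monomial in h, r, u:
δQ/Q = √((δh/h)² + (3·δr/r)² + (1·δu/u)²) = √(0.000821 + 0.0564 + 0.00203) = 0.243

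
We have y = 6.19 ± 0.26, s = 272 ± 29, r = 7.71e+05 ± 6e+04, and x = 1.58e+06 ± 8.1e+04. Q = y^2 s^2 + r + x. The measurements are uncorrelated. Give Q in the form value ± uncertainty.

(5.19 ± 0.657) × 10^6

Let p = y^2·s^2 = 2.83e+06. δp/p = √((2·δy/y)² + (2·δs/s)²) = √(0.00706 + 0.0455) = 0.229, so δp = 6.5e+05.
Q = p + r + x: δQ = √(δp² + δr² + δx²) = √(4.22e+11 + 3.6e+09 + 6.56e+09) = 6.57e+05
Q = 5.19e+06.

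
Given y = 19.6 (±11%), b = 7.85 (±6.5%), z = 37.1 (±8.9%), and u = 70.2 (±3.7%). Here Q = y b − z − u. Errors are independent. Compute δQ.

Let p = y·b = 154. δp/p = √((1·δy/y)² + (1·δb/b)²) = √(0.0121 + 0.00423) = 0.128, so δp = 19.7.
Q = p − z − u: δQ = √(δp² + δz² + δu²) = √(386 + 10.9 + 6.75) = 20.1

20.1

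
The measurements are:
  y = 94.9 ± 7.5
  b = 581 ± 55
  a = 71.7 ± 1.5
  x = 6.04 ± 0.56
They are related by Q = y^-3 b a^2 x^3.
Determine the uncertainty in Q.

Since Q is a product/quotient, work with relative uncertainties:
  (-3·δy/y)² = (-3×0.0790)² = 0.0562;  (1·δb/b)² = (1×0.0947)² = 0.00896;  (2·δa/a)² = (2×0.0209)² = 0.00175;  (3·δx/x)² = (3×0.0927)² = 0.0774
δQ/Q = √(0.144) = 0.380
Q = 770, so δQ = 0.380 × 770 = 293.

293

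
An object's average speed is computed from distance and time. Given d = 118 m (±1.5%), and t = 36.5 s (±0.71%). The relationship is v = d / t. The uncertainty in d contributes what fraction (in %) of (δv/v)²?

81.7%

(δv/v)² = (1·δd/d)² + (-1·δt/t)²
  d term: (1×0.0150)² = 0.000225
  t term: (-1×0.00710)² = 5.04e-05
Total = 0.000275. Share from d = 0.000225/0.000275 = 0.817.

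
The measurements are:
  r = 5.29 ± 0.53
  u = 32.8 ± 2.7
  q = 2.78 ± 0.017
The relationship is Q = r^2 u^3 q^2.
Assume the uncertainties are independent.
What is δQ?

Relative error in a monomial: (δQ/Q)² = Σ (nᵢ · δxᵢ/xᵢ)².
  (2·δr/r)² = (2×0.100)² = 0.0402;  (3·δu/u)² = (3×0.0823)² = 0.0610;  (2·δq/q)² = (2×0.00612)² = 0.000150
δQ/Q = √(0.101) = 0.318
Q = 7.63e+06, so δQ = 0.318 × 7.63e+06 = 2.43e+06.

2.43e+06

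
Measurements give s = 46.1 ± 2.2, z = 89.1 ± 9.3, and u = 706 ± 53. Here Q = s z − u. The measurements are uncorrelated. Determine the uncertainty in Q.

Let p = s·z = 4110. δp/p = √((1·δs/s)² + (1·δz/z)²) = √(0.00228 + 0.0109) = 0.115, so δp = 471.
Q = p − u: δQ = √(δp² + δu²) = √(2.22e+05 + 2810) = 474

474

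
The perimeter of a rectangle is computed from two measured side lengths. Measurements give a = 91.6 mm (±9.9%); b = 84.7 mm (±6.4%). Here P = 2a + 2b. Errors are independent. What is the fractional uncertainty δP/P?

0.0599

Each term contributes (cᵢ δxᵢ)² to (δP)²:
  (2·δa)² = 329;  (2·δb)² = 118
δP = √(446) = 21.1 mm
P = 353 mm, so δP/P = 21.1/353 = 0.0599.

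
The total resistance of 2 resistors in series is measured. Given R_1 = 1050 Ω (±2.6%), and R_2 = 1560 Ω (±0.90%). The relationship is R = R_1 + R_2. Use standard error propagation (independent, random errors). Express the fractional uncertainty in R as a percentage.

1.18%

Each term contributes (cᵢ δxᵢ)² to (δR)²:
  (δR_1)² = 745;  (δR_2)² = 197
δR = √(942) = 30.7 Ω
R = 2610 Ω, so δR/R = 30.7/2610 = 0.0118.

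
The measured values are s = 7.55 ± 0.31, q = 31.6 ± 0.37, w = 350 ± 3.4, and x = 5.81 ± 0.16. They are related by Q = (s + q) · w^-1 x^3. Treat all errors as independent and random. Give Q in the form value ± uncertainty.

Let u = s + q = 39.1. δu = √(δs² + δq²) = √(0.0961 + 0.137) = 0.483, so δu/u = 0.0123.
Q is then a monomial in u, w, x:
δQ/Q = √((δu/u)² + (-1·δw/w)² + (3·δx/x)²) = √(0.000152 + 9.44e-05 + 0.00683) = 0.0841
Q = 21.9, so δQ = 0.0841 × 21.9 = 1.84.

21.9 ± 1.84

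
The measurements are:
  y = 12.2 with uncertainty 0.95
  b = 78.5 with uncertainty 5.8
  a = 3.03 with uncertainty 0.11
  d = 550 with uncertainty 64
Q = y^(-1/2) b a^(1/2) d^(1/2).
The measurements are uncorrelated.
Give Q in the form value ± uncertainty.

Products/powers → add relative errors in quadrature, weighted by exponent:
  (−½·δy/y)² = (-0.5×0.0779)² = 0.00152;  (1·δb/b)² = (1×0.0739)² = 0.00546;  (½·δa/a)² = (0.5×0.0363)² = 0.000329;  (½·δd/d)² = (0.5×0.116)² = 0.00339
δQ/Q = √(0.0107) = 0.103
Q = 917, so δQ = 0.103 × 917 = 94.9.

917 ± 94.9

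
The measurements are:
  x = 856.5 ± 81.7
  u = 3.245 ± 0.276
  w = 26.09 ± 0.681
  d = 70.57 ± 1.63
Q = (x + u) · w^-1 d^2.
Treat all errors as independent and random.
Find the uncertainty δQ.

Let h = x + u = 859.7. δh = √(δx² + δu²) = √(6670 + 0.0762) = 81.7, so δh/h = 0.0950.
Q is then a monomial in h, w, d:
δQ/Q = √((δh/h)² + (-1·δw/w)² + (2·δd/d)²) = √(0.00903 + 0.000681 + 0.00213) = 0.109
Q = 164100, so δQ = 0.109 × 164100 = 17900.

17900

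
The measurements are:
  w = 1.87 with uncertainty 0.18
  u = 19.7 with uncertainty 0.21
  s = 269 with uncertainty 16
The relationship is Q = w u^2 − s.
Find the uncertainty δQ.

Let p = w·u^2 = 726. δp/p = √((1·δw/w)² + (2·δu/u)²) = √(0.00927 + 0.000455) = 0.0986, so δp = 71.5.
Q = p − s: δQ = √(δp² + δs²) = √(5120 + 256) = 73.3

73.3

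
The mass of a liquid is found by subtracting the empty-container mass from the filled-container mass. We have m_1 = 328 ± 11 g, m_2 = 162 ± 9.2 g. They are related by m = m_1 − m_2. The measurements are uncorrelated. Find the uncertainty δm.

14.3 g

Each term contributes (cᵢ δxᵢ)² to (δm)²:
  (δm_1)² = 121;  (δm_2)² = 84.6
δm = √(206) = 14.3 g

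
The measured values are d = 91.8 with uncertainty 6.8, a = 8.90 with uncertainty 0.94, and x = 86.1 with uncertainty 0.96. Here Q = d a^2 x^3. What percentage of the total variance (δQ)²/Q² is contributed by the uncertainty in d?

10.7%

(δQ/Q)² = (1·δd/d)² + (2·δa/a)² + (3·δx/x)²
  d term: (1×0.0741)² = 0.00549
  a term: (2×0.106)² = 0.0446
  x term: (3×0.0111)² = 0.00112
Total = 0.0512. Share from d = 0.00549/0.0512 = 0.107.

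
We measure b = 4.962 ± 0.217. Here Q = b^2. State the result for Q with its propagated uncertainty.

24.62 ± 2.15

Q ∝ b^2, so δQ/Q = |2| · δb/b = 2 × 0.0437 = 0.0875.
Q = 24.62, so δQ = 0.0875 × 24.62 = 2.15.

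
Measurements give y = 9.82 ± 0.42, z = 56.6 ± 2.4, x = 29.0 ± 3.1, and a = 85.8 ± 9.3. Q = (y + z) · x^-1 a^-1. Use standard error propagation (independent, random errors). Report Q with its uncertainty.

0.0267 ± 0.00418

Let u = y + z = 66.4. δu = √(δy² + δz²) = √(0.176 + 5.76) = 2.44, so δu/u = 0.0367.
Q is then a monomial in u, x, a:
δQ/Q = √((δu/u)² + (-1·δx/x)² + (-1·δa/a)²) = √(0.00135 + 0.0114 + 0.0117) = 0.157
Q = 0.0267, so δQ = 0.157 × 0.0267 = 0.00418.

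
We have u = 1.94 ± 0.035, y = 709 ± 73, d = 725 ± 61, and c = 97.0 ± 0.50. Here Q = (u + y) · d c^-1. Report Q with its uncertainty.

5310 ± 706

Let w = u + y = 711. δw = √(δu² + δy²) = √(0.00123 + 5330) = 73.0, so δw/w = 0.103.
Q is then a monomial in w, d, c:
δQ/Q = √((δw/w)² + (1·δd/d)² + (-1·δc/c)²) = √(0.0105 + 0.00708 + 2.66e-05) = 0.133
Q = 5310, so δQ = 0.133 × 5310 = 706.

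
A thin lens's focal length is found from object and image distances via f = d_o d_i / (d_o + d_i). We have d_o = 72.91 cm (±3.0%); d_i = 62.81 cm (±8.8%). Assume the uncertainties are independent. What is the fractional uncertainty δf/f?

0.0493

∂f/∂d_o = (d_i/(d_o+d_i))² = 0.214;  ∂f/∂d_i = (d_o/(d_o+d_i))² = 0.289
δf = √((∂f/∂d_o · δd_o)² + (∂f/∂d_i · δd_i)²) = √(0.219 + 2.54) = 1.66 cm
f = 33.74 cm, so δf/f = 1.66/33.74 = 0.0493.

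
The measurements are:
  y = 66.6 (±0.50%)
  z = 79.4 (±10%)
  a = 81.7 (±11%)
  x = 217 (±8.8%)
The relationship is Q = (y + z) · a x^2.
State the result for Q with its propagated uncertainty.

(5.62 ± 1.21) × 10^8

Let u = y + z = 146. δu = √(δy² + δz²) = √(0.111 + 63.0) = 7.95, so δu/u = 0.0544.
Q is then a monomial in u, a, x:
δQ/Q = √((δu/u)² + (1·δa/a)² + (2·δx/x)²) = √(0.00296 + 0.0121 + 0.0310) = 0.215
Q = 5.62e+08, so δQ = 0.215 × 5.62e+08 = 1.21e+08.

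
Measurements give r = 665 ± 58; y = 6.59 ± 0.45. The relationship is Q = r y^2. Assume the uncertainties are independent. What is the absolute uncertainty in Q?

Each factor contributes (exponent × relative error)² to (δQ/Q)²:
  (1·δr/r)² = (1×0.0872)² = 0.00761;  (2·δy/y)² = (2×0.0683)² = 0.0187
δQ/Q = √(0.0263) = 0.162
Q = 28900, so δQ = 0.162 × 28900 = 4680.

4680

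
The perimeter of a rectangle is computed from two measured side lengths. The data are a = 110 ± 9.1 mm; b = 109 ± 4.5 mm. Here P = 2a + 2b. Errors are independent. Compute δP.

Each term contributes (cᵢ δxᵢ)² to (δP)²:
  (2·δa)² = 331;  (2·δb)² = 81.0
δP = √(412) = 20.3 mm

20.3 mm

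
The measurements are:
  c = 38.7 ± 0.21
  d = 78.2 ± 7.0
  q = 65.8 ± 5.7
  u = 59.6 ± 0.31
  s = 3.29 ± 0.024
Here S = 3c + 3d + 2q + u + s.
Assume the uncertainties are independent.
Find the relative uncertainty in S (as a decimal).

0.0438

Absolute uncertainties add in quadrature for a linear combination:
  (3·δc)² = 0.397;  (3·δd)² = 441;  (2·δq)² = 130;  (δu)² = 0.0961;  (δs)² = 0.000576
δS = √(571) = 23.9
S = 545, so δS/S = 23.9/545 = 0.0438.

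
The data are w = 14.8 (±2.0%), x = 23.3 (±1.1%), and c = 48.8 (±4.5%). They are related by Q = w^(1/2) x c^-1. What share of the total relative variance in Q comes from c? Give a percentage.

(δQ/Q)² = (½·δw/w)² + (1·δx/x)² + (-1·δc/c)²
  w term: (0.5×0.0200)² = 0.000100
  x term: (1×0.0110)² = 0.000121
  c term: (-1×0.0450)² = 0.00202
Total = 0.00225. Share from c = 0.00202/0.00225 = 0.902.

90.2%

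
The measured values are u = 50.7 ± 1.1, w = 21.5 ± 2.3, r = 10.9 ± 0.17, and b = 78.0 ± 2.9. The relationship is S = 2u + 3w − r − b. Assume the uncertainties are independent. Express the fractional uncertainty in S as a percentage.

Sums and differences: (δS)² = Σ (cᵢ δxᵢ)².
  (2·δu)² = 4.84;  (3·δw)² = 47.6;  (δr)² = 0.0289;  (δb)² = 8.41
δS = √(60.9) = 7.80
S = 77.0, so δS/S = 7.80/77.0 = 0.101.

10.1%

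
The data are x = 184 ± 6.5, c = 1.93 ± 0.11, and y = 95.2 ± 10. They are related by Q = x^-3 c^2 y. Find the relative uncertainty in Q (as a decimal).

Each factor contributes (exponent × relative error)² to (δQ/Q)²:
  (-3·δx/x)² = (-3×0.0353)² = 0.0112;  (2·δc/c)² = (2×0.0570)² = 0.0130;  (1·δy/y)² = (1×0.105)² = 0.0110
δQ/Q = √(0.0353) = 0.188

0.188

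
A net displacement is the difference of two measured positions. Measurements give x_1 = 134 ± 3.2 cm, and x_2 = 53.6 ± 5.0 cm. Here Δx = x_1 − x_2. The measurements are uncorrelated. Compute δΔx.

Absolute uncertainties add in quadrature for a linear combination:
  (δx_1)² = 10.2;  (δx_2)² = 25.0
δΔx = √(35.2) = 5.94 cm

5.94 cm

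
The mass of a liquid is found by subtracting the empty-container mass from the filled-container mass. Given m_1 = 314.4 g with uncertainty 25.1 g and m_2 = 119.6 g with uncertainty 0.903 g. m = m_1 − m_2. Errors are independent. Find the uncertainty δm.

For a sum/difference, combine absolute errors in quadrature:
  (δm_1)² = 630;  (δm_2)² = 0.815
δm = √(631) = 25.1 g

25.1 g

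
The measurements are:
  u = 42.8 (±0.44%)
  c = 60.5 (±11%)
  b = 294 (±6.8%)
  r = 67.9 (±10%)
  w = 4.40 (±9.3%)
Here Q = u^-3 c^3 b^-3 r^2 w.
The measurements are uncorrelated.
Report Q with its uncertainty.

0.00225 ± 0.00101

For a monomial Q ∝ u^-3, c^3, b^-3, r^2, w, fractional errors add in quadrature:
  (-3·δu/u)² = (-3×0.00440)² = 0.000174;  (3·δc/c)² = (3×0.110)² = 0.109;  (-3·δb/b)² = (-3×0.0680)² = 0.0416;  (2·δr/r)² = (2×0.100)² = 0.0400;  (1·δw/w)² = (1×0.0930)² = 0.00865
δQ/Q = √(0.199) = 0.446
Q = 0.00225, so δQ = 0.446 × 0.00225 = 0.00101.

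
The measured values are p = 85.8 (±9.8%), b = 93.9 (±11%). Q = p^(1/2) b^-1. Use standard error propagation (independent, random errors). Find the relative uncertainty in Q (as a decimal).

Since Q is a product/quotient, work with relative uncertainties:
  (½·δp/p)² = (0.5×0.0980)² = 0.00240;  (-1·δb/b)² = (-1×0.110)² = 0.0121
δQ/Q = √(0.0145) = 0.120

0.120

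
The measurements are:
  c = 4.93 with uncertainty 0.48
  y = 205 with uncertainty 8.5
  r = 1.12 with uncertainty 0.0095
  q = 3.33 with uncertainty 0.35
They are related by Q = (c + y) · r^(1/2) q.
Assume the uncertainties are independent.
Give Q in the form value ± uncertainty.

Let u = c + y = 210. δu = √(δc² + δy²) = √(0.230 + 72.2) = 8.51, so δu/u = 0.0406.
Q is then a monomial in u, r, q:
δQ/Q = √((δu/u)² + (½·δr/r)² + (1·δq/q)²) = √(0.00164 + 1.8e-05 + 0.0110) = 0.113
Q = 740, so δQ = 0.113 × 740 = 83.4.

740 ± 83.4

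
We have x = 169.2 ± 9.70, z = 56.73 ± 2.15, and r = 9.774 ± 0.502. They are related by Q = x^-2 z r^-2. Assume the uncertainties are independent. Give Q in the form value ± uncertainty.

(2.074 ± 0.329) × 10^-5

Each factor contributes (exponent × relative error)² to (δQ/Q)²:
  (-2·δx/x)² = (-2×0.0573)² = 0.0131;  (1·δz/z)² = (1×0.0379)² = 0.00144;  (-2·δr/r)² = (-2×0.0514)² = 0.0106
δQ/Q = √(0.0251) = 0.159
Q = 2.074e-05, so δQ = 0.159 × 2.074e-05 = 3.29e-06.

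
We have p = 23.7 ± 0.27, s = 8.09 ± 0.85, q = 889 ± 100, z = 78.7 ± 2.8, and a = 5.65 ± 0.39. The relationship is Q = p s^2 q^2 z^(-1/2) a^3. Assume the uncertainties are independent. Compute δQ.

Products/powers → add relative errors in quadrature, weighted by exponent:
  (1·δp/p)² = (1×0.0114)² = 0.000130;  (2·δs/s)² = (2×0.105)² = 0.0442;  (2·δq/q)² = (2×0.112)² = 0.0506;  (−½·δz/z)² = (-0.5×0.0356)² = 0.000316;  (3·δa/a)² = (3×0.0690)² = 0.0429
δQ/Q = √(0.138) = 0.372
Q = 2.49e+10, so δQ = 0.372 × 2.49e+10 = 9.26e+09.

9.26e+09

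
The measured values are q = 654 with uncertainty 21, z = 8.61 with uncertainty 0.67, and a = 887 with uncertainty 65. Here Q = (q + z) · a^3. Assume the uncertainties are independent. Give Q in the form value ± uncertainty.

(4.62 ± 1.03) × 10^11

Let u = q + z = 663. δu = √(δq² + δz²) = √(441 + 0.449) = 21.0, so δu/u = 0.0317.
Q is then a monomial in u, a:
δQ/Q = √((δu/u)² + (3·δa/a)²) = √(0.00101 + 0.0483) = 0.222
Q = 4.62e+11, so δQ = 0.222 × 4.62e+11 = 1.03e+11.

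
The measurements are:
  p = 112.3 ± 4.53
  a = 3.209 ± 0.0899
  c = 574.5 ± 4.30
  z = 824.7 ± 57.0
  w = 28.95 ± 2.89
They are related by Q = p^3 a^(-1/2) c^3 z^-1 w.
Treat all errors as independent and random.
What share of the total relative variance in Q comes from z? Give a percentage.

15.9%

(δQ/Q)² = (3·δp/p)² + (−½·δa/a)² + (3·δc/c)² + (-1·δz/z)² + (1·δw/w)²
  p term: (3×0.0403)² = 0.0146
  a term: (-0.5×0.0280)² = 0.000196
  c term: (3×0.00748)² = 0.000504
  z term: (-1×0.0691)² = 0.00478
  w term: (1×0.0998)² = 0.00997
Total = 0.0301. Share from z = 0.00478/0.0301 = 0.159.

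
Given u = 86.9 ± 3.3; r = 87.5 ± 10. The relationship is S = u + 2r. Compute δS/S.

Absolute uncertainties add in quadrature for a linear combination:
  (δu)² = 10.9;  (2·δr)² = 400
δS = √(411) = 20.3
S = 262, so δS/S = 20.3/262 = 0.0774.

0.0774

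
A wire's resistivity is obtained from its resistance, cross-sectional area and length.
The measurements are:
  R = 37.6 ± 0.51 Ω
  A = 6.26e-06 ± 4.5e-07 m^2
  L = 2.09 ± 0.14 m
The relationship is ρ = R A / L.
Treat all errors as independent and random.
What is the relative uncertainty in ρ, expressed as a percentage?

ρ is a product of powers, so relative uncertainties combine in quadrature:
  (1·δR/R)² = (1×0.0136)² = 0.000184;  (1·δA/A)² = (1×0.0719)² = 0.00517;  (-1·δL/L)² = (-1×0.0670)² = 0.00449
δρ/ρ = √(0.00984) = 0.0992

9.92%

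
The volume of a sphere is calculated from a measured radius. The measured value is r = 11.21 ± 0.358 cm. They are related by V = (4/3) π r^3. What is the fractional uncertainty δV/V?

0.0958

V ∝ r^3, so δV/V = |3| · δr/r = 3 × 0.0319 = 0.0958.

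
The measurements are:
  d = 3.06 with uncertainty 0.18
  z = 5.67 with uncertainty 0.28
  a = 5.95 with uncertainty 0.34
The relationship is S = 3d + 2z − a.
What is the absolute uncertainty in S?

Each term contributes (cᵢ δxᵢ)² to (δS)²:
  (3·δd)² = 0.292;  (2·δz)² = 0.314;  (δa)² = 0.116
δS = √(0.721) = 0.849

0.849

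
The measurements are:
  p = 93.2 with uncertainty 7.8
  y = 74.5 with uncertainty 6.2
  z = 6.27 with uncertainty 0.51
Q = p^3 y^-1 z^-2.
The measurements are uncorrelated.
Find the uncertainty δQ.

Q is a product of powers, so relative uncertainties combine in quadrature:
  (3·δp/p)² = (3×0.0837)² = 0.0630;  (-1·δy/y)² = (-1×0.0832)² = 0.00693;  (-2·δz/z)² = (-2×0.0813)² = 0.0265
δQ/Q = √(0.0964) = 0.311
Q = 276, so δQ = 0.311 × 276 = 85.8.

85.8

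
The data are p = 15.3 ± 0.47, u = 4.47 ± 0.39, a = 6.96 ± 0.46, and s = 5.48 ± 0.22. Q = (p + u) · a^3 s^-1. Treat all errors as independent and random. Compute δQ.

249

Let w = p + u = 19.8. δw = √(δp² + δu²) = √(0.221 + 0.152) = 0.611, so δw/w = 0.0309.
Q is then a monomial in w, a, s:
δQ/Q = √((δw/w)² + (3·δa/a)² + (-1·δs/s)²) = √(0.000954 + 0.0393 + 0.00161) = 0.205
Q = 1220, so δQ = 0.205 × 1220 = 249.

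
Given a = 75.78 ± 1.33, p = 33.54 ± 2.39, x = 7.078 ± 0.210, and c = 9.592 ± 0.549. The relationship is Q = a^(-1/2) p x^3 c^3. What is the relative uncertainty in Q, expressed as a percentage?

Relative error in a monomial: (δQ/Q)² = Σ (nᵢ · δxᵢ/xᵢ)².
  (−½·δa/a)² = (-0.5×0.0176)² = 7.7e-05;  (1·δp/p)² = (1×0.0713)² = 0.00508;  (3·δx/x)² = (3×0.0297)² = 0.00792;  (3·δc/c)² = (3×0.0572)² = 0.0295
δQ/Q = √(0.0426) = 0.206

20.6%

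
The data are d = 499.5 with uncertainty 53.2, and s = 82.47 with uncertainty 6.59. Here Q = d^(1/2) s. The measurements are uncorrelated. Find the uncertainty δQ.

Relative error in a monomial: (δQ/Q)² = Σ (nᵢ · δxᵢ/xᵢ)².
  (½·δd/d)² = (0.5×0.107)² = 0.00284;  (1·δs/s)² = (1×0.0799)² = 0.00639
δQ/Q = √(0.00922) = 0.0960
Q = 1843, so δQ = 0.0960 × 1843 = 177.

177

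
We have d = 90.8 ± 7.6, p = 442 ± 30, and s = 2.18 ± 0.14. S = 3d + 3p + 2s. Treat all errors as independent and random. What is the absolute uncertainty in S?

Sums and differences: (δS)² = Σ (cᵢ δxᵢ)².
  (3·δd)² = 520;  (3·δp)² = 8100;  (2·δs)² = 0.0784
δS = √(8620) = 92.8

92.8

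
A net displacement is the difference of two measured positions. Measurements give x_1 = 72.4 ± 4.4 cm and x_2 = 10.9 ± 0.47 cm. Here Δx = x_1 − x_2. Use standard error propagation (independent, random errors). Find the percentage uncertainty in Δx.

Absolute uncertainties add in quadrature for a linear combination:
  (δx_1)² = 19.4;  (δx_2)² = 0.221
δΔx = √(19.6) = 4.43 cm
Δx = 61.5 cm, so δΔx/Δx = 4.43/61.5 = 0.0720.

7.20%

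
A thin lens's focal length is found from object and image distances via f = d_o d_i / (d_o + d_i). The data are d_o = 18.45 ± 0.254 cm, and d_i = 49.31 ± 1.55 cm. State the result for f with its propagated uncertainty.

∂f/∂d_o = (d_i/(d_o+d_i))² = 0.530;  ∂f/∂d_i = (d_o/(d_o+d_i))² = 0.0741
δf = √((∂f/∂d_o · δd_o)² + (∂f/∂d_i · δd_i)²) = √(0.0181 + 0.0132) = 0.177 cm
f = 13.43 cm.

13.43 ± 0.177 cm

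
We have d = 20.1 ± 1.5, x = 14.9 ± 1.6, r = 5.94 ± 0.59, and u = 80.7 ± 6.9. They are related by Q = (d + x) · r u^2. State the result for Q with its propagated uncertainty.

Let w = d + x = 35.0. δw = √(δd² + δx²) = √(2.25 + 2.56) = 2.19, so δw/w = 0.0627.
Q is then a monomial in w, r, u:
δQ/Q = √((δw/w)² + (1·δr/r)² + (2·δu/u)²) = √(0.00393 + 0.00987 + 0.0292) = 0.207
Q = 1.35e+06, so δQ = 0.207 × 1.35e+06 = 2.81e+05.

(1.35 ± 0.281) × 10^6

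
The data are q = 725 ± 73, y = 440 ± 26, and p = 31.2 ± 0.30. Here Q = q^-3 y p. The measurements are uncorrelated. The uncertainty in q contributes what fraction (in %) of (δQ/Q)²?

96.2%

(δQ/Q)² = (-3·δq/q)² + (1·δy/y)² + (1·δp/p)²
  q term: (-3×0.101)² = 0.0912
  y term: (1×0.0591)² = 0.00349
  p term: (1×0.00962)² = 9.25e-05
Total = 0.0948. Share from q = 0.0912/0.0948 = 0.962.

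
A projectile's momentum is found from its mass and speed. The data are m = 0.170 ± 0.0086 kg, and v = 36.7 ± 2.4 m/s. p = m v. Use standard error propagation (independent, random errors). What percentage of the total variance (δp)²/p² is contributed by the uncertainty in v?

62.6%

(δp/p)² = (1·δm/m)² + (1·δv/v)²
  m term: (1×0.0506)² = 0.00256
  v term: (1×0.0654)² = 0.00428
Total = 0.00684. Share from v = 0.00428/0.00684 = 0.626.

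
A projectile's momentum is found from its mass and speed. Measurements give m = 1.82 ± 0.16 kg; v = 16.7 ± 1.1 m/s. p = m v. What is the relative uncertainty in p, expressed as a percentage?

Relative error in a monomial: (δp/p)² = Σ (nᵢ · δxᵢ/xᵢ)².
  (1·δm/m)² = (1×0.0879)² = 0.00773;  (1·δv/v)² = (1×0.0659)² = 0.00434
δp/p = √(0.0121) = 0.110

11.0%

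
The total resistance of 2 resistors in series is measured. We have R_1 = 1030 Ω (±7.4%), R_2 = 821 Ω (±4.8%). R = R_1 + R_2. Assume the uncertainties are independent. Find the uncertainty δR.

R is a linear combination, so absolute uncertainties add in quadrature:
  (δR_1)² = 5810;  (δR_2)² = 1550
δR = √(7360) = 85.8 Ω

85.8 Ω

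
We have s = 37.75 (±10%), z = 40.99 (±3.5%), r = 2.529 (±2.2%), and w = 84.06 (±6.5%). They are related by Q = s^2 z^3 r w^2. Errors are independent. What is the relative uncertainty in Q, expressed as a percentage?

Q is a product of powers, so relative uncertainties combine in quadrature:
  (2·δs/s)² = (2×0.100)² = 0.0400;  (3·δz/z)² = (3×0.0350)² = 0.0110;  (1·δr/r)² = (1×0.0220)² = 0.000484;  (2·δw/w)² = (2×0.0650)² = 0.0169
δQ/Q = √(0.0684) = 0.262

26.2%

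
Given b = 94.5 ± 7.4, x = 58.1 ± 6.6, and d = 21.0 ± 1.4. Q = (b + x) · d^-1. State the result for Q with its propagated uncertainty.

7.27 ± 0.676

Let u = b + x = 153. δu = √(δb² + δx²) = √(54.8 + 43.6) = 9.92, so δu/u = 0.0650.
Q is then a monomial in u, d:
δQ/Q = √((δu/u)² + (-1·δd/d)²) = √(0.00422 + 0.00444) = 0.0931
Q = 7.27, so δQ = 0.0931 × 7.27 = 0.676.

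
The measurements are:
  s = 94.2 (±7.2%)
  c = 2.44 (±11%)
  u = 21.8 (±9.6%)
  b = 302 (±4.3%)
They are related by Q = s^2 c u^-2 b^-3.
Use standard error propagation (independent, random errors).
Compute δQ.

Each factor contributes (exponent × relative error)² to (δQ/Q)²:
  (2·δs/s)² = (2×0.0720)² = 0.0207;  (1·δc/c)² = (1×0.110)² = 0.0121;  (-2·δu/u)² = (-2×0.0960)² = 0.0369;  (-3·δb/b)² = (-3×0.0430)² = 0.0166
δQ/Q = √(0.0863) = 0.294
Q = 1.65e-06, so δQ = 0.294 × 1.65e-06 = 4.86e-07.

4.86e-07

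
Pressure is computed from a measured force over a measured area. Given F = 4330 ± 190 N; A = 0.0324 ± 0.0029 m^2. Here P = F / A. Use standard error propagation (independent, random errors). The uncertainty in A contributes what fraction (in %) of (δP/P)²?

(δP/P)² = (1·δF/F)² + (-1·δA/A)²
  F term: (1×0.0439)² = 0.00193
  A term: (-1×0.0895)² = 0.00801
Total = 0.00994. Share from A = 0.00801/0.00994 = 0.806.

80.6%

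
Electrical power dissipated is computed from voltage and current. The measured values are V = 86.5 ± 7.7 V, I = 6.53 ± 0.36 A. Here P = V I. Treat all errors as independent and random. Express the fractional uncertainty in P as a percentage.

10.5%

P is a product of powers, so relative uncertainties combine in quadrature:
  (1·δV/V)² = (1×0.0890)² = 0.00792;  (1·δI/I)² = (1×0.0551)² = 0.00304
δP/P = √(0.0110) = 0.105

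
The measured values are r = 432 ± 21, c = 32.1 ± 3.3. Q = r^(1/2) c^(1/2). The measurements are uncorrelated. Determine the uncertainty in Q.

6.70

Each factor contributes (exponent × relative error)² to (δQ/Q)²:
  (½·δr/r)² = (0.5×0.0486)² = 0.000591;  (½·δc/c)² = (0.5×0.103)² = 0.00264
δQ/Q = √(0.00323) = 0.0569
Q = 118, so δQ = 0.0569 × 118 = 6.70.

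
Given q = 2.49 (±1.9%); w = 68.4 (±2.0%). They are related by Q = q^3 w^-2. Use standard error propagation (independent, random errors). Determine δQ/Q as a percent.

Q is a product of powers, so relative uncertainties combine in quadrature:
  (3·δq/q)² = (3×0.0190)² = 0.00325;  (-2·δw/w)² = (-2×0.0200)² = 0.00160
δQ/Q = √(0.00485) = 0.0696

6.96%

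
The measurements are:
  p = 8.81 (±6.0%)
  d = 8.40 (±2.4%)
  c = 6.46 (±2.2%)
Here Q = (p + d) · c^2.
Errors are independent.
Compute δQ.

Let u = p + d = 17.2. δu = √(δp² + δd²) = √(0.279 + 0.0406) = 0.566, so δu/u = 0.0329.
Q is then a monomial in u, c:
δQ/Q = √((δu/u)² + (2·δc/c)²) = √(0.00108 + 0.00194) = 0.0549
Q = 718, so δQ = 0.0549 × 718 = 39.4.

39.4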